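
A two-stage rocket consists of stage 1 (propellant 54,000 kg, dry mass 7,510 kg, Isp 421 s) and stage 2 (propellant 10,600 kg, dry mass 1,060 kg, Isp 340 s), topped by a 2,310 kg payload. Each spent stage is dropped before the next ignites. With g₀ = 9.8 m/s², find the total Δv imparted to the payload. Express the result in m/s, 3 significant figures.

Ignition mass of stage 1 = 54,000+7,510 + 10,600+1,060 + 2,310 = 75,480 kg.
Stage 1: m₀ = 75,480 kg, m_f = 75,480 − 54,000 = 21,480 kg; Δv = 421×9.8×ln(3.514) = 4125.8×1.2567 ≈ 5185 m/s.
Stage 2: m₀ = 13,970 kg, m_f = 13,970 − 10,600 = 3,370 kg; Δv = 340×9.8×ln(4.145) = 3332.0×1.4220 ≈ 4738 m/s.
Total Δv = 5185 + 4738 = 9923 m/s.

Δv ≈ 9920 m/s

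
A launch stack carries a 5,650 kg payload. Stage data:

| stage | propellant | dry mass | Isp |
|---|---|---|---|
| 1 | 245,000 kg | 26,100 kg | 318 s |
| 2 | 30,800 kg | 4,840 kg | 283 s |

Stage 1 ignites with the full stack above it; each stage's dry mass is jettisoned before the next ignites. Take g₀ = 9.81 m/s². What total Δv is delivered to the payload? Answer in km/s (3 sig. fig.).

Δv ≈ 8.59 km/s

Ignition mass of stage 1 = 245,000+26,100 + 30,800+4,840 + 5,650 = 312,390 kg.
Stage 1: m₀ = 312,390 kg, m_f = 312,390 − 245,000 = 67,390 kg; Δv = 318×9.81×ln(4.636) = 3119.6×1.5338 ≈ 4785 m/s.
Stage 2: m₀ = 41,290 kg, m_f = 41,290 − 30,800 = 10,490 kg; Δv = 283×9.81×ln(3.936) = 2776.2×1.3702 ≈ 3804 m/s.
Total Δv = 4785 + 3804 = 8589 m/s.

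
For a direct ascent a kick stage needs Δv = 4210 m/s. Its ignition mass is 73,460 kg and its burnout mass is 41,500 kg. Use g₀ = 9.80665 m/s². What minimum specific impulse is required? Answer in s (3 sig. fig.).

Isp ≈ 752 s

ln(m₀/m_f) = ln(73460/41500) = ln(1.77) = 0.5710.
v_e = Δv / ln(m₀/m_f) = 4210 / 0.5710 = 7372.4 m/s.
Isp = v_e / g₀ = 7372.4 / 9.80665 = 751.8 s.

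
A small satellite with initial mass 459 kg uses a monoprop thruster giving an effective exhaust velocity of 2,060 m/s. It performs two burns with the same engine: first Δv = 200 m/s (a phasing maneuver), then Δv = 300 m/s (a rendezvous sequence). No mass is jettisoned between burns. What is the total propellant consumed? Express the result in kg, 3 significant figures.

After the first burn: m = 459 × exp(−200/2060.0) = 459 × 0.90748 = 416.533 kg.
After the second burn: m = 416.533 × exp(−300/2060.0) = 416.533 × 0.86448 = 360.084 kg.
Total propellant = m₀ − m_final = 459 − 360.084 = 98.916 kg.

total propellant consumed ≈ 98.9 kg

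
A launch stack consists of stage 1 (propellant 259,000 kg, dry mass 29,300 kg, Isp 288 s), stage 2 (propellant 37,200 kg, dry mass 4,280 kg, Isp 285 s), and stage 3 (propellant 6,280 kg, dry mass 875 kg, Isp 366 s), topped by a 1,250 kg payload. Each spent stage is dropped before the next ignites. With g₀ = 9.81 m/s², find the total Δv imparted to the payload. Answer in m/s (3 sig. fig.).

Δv ≈ 12900 m/s

Ignition mass of stage 1 = 259,000+29,300 + 37,200+4,280 + 6,280+875 + 1,250 = 338,185 kg.
Stage 1: m₀ = 338,185 kg, m_f = 338,185 − 259,000 = 79,185 kg; Δv = 288×9.81×ln(4.271) = 2825.3×1.4518 ≈ 4102 m/s.
Stage 2: m₀ = 49,885 kg, m_f = 49,885 − 37,200 = 12,685 kg; Δv = 285×9.81×ln(3.933) = 2795.9×1.3693 ≈ 3828 m/s.
Stage 3: m₀ = 8,405 kg, m_f = 8,405 − 6,280 = 2,125 kg; Δv = 366×9.81×ln(3.955) = 3590.5×1.3751 ≈ 4937 m/s.
Total Δv = 4102 + 3828 + 4937 = 12867 m/s.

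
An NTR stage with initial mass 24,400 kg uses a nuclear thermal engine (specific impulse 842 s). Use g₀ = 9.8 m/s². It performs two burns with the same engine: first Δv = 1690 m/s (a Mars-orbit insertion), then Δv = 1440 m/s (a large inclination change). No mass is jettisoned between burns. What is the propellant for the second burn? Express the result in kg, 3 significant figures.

v_e = Isp · g₀ = 842 × 9.8 = 8251.6 m/s.
After the first burn: m = 24400 × exp(−1690/8251.6) = 24400 × 0.81480 = 19,881.1 kg.
After the second burn: m = 19,881.1 × exp(−1440/8251.6) = 19,881.1 × 0.83987 = 16,697.5 kg.
Second-burn propellant = 19,881.1 − 16,697.5 = 3,183.6 kg.

propellant for the second burn ≈ 3180 kg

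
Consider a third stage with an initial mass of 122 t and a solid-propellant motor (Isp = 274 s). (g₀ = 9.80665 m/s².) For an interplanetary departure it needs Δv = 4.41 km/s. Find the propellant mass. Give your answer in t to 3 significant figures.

propellant mass ≈ 98.4 t

v_e = Isp · g₀ = 274 × 9.80665 = 2687.0 m/s.
By the Tsiolkovsky rocket equation, m₀/m_f = exp(Δv / v_e) = exp(4410 / 2687.0) = exp(1.6412) = 5.1615.
m_f = 122 / 5.1615 = 23.6365 t, so propellant = m₀ − m_f = 122 − 23.6365 = 98.3635 t.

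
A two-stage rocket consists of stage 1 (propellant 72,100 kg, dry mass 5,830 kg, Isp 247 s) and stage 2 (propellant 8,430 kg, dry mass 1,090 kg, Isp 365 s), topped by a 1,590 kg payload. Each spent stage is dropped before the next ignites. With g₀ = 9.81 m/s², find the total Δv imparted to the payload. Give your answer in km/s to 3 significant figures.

Δv ≈ 9.11 km/s

Ignition mass of stage 1 = 72,100+5,830 + 8,430+1,090 + 1,590 = 89,040 kg.
Stage 1: m₀ = 89,040 kg, m_f = 89,040 − 72,100 = 16,940 kg; Δv = 247×9.81×ln(5.256) = 2423.1×1.6594 ≈ 4021 m/s.
Stage 2: m₀ = 11,110 kg, m_f = 11,110 − 8,430 = 2,680 kg; Δv = 365×9.81×ln(4.146) = 3580.7×1.4220 ≈ 5092 m/s.
Total Δv = 4021 + 5092 = 9113 m/s.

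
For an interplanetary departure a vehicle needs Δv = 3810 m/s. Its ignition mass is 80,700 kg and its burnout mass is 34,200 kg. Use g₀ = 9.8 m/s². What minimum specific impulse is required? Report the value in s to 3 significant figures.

ln(m₀/m_f) = ln(80700/34200) = ln(2.36) = 0.8585.
v_e = Δv / ln(m₀/m_f) = 3810 / 0.8585 = 4437.9 m/s.
Isp = v_e / g₀ = 4437.9 / 9.8 = 452.8 s.

Isp ≈ 453 s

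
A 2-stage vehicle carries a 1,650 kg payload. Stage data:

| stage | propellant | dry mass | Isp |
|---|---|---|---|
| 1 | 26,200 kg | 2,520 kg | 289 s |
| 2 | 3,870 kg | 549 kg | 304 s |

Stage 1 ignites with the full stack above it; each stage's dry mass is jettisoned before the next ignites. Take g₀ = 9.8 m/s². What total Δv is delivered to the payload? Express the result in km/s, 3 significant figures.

Ignition mass of stage 1 = 26,200+2,520 + 3,870+549 + 1,650 = 34,789 kg.
Stage 1: m₀ = 34,789 kg, m_f = 34,789 − 26,200 = 8,589 kg; Δv = 289×9.8×ln(4.05) = 2832.2×1.3988 ≈ 3962 m/s.
Stage 2: m₀ = 6,069 kg, m_f = 6,069 − 3,870 = 2,199 kg; Δv = 304×9.8×ln(2.76) = 2979.2×1.0152 ≈ 3024 m/s.
Total Δv = 3962 + 3024 = 6986 m/s.

Δv ≈ 6.99 km/s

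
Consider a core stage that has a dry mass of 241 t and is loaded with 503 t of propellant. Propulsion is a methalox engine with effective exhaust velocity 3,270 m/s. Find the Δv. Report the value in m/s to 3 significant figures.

Δv ≈ 3690 m/s

m₀ = m_dry + m_prop = 241 + 503 = 744 t.
Rocket equation: Δv = v_e · ln(m₀/m_f) = 3270.0 × ln(3.087) = 3270.0 × 1.1272 ≈ 3686.1 m/s.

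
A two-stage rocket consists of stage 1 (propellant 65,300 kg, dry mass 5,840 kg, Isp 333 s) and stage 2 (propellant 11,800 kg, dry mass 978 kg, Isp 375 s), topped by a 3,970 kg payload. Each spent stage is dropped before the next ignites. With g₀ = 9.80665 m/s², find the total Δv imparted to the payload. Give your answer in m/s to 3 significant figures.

Δv ≈ 8920 m/s

Ignition mass of stage 1 = 65,300+5,840 + 11,800+978 + 3,970 = 87,888 kg.
Stage 1: m₀ = 87,888 kg, m_f = 87,888 − 65,300 = 22,588 kg; Δv = 333×9.80665×ln(3.891) = 3265.6×1.3586 ≈ 4437 m/s.
Stage 2: m₀ = 16,748 kg, m_f = 16,748 − 11,800 = 4,948 kg; Δv = 375×9.80665×ln(3.385) = 3677.5×1.2193 ≈ 4484 m/s.
Total Δv = 4437 + 4484 = 8921 m/s.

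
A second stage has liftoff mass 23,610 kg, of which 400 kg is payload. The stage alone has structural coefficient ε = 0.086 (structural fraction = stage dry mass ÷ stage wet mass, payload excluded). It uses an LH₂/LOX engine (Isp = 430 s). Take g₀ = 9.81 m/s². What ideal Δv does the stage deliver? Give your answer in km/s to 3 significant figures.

Stage wet mass = m₀ − payload = 23,610 − 400 = 23,210 kg.
Stage dry mass = ε × stage wet mass = 0.086 × 23,210 = 1,996.06 kg.
Burnout mass m_f = stage dry + payload = 1,996.06 + 400 = 2,396.06 kg.
v_e = Isp · g₀ = 430 × 9.81 = 4218.3 m/s.
Rocket equation: Δv = v_e · ln(23,610/2,396.06) = 4218.3 × ln(9.854) = 4218.3 × 2.2878 ≈ 9651 m/s.

Δv ≈ 9.65 km/s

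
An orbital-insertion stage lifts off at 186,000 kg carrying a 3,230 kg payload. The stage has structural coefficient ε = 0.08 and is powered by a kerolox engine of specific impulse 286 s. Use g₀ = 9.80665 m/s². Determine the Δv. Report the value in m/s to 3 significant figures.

Stage wet mass = m₀ − payload = 186,000 − 3,230 = 182,770 kg.
Stage dry mass = ε × stage wet mass = 0.08 × 182,770 = 14,621.6 kg.
Burnout mass m_f = stage dry + payload = 14,621.6 + 3,230 = 17,851.6 kg.
v_e = Isp · g₀ = 286 × 9.80665 = 2804.7 m/s.
Rocket equation: Δv = v_e · ln(186,000/17,851.6) = 2804.7 × ln(10.42) = 2804.7 × 2.3437 ≈ 6573 m/s.

Δv ≈ 6570 m/s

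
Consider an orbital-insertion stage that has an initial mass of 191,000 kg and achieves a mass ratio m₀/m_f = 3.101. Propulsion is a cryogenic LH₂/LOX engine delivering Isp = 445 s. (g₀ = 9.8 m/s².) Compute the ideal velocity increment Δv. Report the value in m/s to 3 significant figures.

v_e = Isp · g₀ = 445 × 9.8 = 4361.0 m/s.
Using Δv = v_e ln(m₀/m_f): Δv = v_e · ln(3.101) = 4361.0 × 1.1317 ≈ 4935.5 m/s.

Δv ≈ 4940 m/s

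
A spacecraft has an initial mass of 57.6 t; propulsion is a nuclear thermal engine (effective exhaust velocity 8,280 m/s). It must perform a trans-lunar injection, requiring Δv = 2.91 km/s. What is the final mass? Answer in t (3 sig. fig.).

final mass ≈ 40.5 t

m₀/m_f = exp(Δv / v_e) = exp(2910 / 8280.0) = exp(0.3514) = 1.4211.
m_f = m₀ / 1.4211 = 57.6 / 1.4211 = 40.532 t.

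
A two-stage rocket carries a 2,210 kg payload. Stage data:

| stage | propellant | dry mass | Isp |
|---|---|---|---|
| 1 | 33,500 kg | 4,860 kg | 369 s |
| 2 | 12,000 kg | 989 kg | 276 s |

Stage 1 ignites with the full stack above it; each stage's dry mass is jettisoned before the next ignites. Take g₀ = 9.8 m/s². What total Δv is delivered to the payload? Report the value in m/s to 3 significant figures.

Δv ≈ 7770 m/s

Ignition mass of stage 1 = 33,500+4,860 + 12,000+989 + 2,210 = 53,559 kg.
Stage 1: m₀ = 53,559 kg, m_f = 53,559 − 33,500 = 20,059 kg; Δv = 369×9.8×ln(2.67) = 3616.2×0.9821 ≈ 3551 m/s.
Stage 2: m₀ = 15,199 kg, m_f = 15,199 − 12,000 = 3,199 kg; Δv = 276×9.8×ln(4.751) = 2704.8×1.5584 ≈ 4215 m/s.
Total Δv = 3551 + 4215 = 7766 m/s.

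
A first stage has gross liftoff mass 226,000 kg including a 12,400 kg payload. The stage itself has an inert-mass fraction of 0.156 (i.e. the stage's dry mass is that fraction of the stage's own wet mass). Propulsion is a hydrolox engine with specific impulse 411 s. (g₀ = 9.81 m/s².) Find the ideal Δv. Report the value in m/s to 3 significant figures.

Δv ≈ 6440 m/s

Stage wet mass = m₀ − payload = 226,000 − 12,400 = 213,600 kg.
Stage dry mass = ε × stage wet mass = 0.156 × 213,600 = 33,321.6 kg.
Burnout mass m_f = stage dry + payload = 33,321.6 + 12,400 = 45,721.6 kg.
v_e = Isp · g₀ = 411 × 9.81 = 4031.9 m/s.
Rocket equation: Δv = v_e · ln(226,000/45,721.6) = 4031.9 × ln(4.943) = 4031.9 × 1.5980 ≈ 6443 m/s.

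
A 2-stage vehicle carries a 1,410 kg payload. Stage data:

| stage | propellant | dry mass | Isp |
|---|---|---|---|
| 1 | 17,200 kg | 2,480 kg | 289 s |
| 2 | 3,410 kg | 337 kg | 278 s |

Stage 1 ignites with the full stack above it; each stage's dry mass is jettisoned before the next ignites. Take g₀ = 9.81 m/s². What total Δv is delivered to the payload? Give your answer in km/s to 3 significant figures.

Ignition mass of stage 1 = 17,200+2,480 + 3,410+337 + 1,410 = 24,837 kg.
Stage 1: m₀ = 24,837 kg, m_f = 24,837 − 17,200 = 7,637 kg; Δv = 289×9.81×ln(3.252) = 2835.1×1.1793 ≈ 3344 m/s.
Stage 2: m₀ = 5,157 kg, m_f = 5,157 − 3,410 = 1,747 kg; Δv = 278×9.81×ln(2.952) = 2727.2×1.0825 ≈ 2952 m/s.
Total Δv = 3344 + 2952 = 6296 m/s.

Δv ≈ 6.30 km/s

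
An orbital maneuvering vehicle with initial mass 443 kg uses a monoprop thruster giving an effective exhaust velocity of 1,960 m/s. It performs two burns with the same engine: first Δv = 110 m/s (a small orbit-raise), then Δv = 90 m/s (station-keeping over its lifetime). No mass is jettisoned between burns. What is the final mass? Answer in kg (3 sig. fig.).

After the first burn: m = 443 × exp(−110/1960.0) = 443 × 0.94542 = 418.821 kg.
After the second burn: m = 418.821 × exp(−90/1960.0) = 418.821 × 0.95512 = 400.024 kg.

final mass ≈ 400 kg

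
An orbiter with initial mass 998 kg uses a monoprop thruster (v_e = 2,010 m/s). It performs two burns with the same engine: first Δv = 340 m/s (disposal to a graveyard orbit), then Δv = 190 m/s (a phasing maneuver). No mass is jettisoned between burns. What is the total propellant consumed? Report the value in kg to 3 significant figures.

total propellant consumed ≈ 231 kg

After the first burn: m = 998 × exp(−340/2010.0) = 998 × 0.84438 = 842.691 kg.
After the second burn: m = 842.691 × exp(−190/2010.0) = 842.691 × 0.90980 = 766.68 kg.
Total propellant = m₀ − m_final = 998 − 766.68 = 231.32 kg.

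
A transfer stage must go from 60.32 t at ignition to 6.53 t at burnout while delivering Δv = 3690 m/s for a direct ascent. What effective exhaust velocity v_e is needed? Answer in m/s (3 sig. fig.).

v_e ≈ 1660 m/s

ln(m₀/m_f) = ln(60320/6530) = ln(9.237) = 2.2233.
From the ideal rocket equation, v_e = Δv / ln(m₀/m_f) = 3690 / 2.2233 = 1659.7 m/s.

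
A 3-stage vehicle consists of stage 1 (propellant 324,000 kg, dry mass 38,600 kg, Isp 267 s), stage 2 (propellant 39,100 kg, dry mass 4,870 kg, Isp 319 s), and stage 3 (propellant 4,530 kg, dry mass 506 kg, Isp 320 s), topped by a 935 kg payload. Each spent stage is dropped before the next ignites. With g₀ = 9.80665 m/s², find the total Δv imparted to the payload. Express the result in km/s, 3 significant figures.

Δv ≈ 13.3 km/s

Ignition mass of stage 1 = 324,000+38,600 + 39,100+4,870 + 4,530+506 + 935 = 412,541 kg.
Stage 1: m₀ = 412,541 kg, m_f = 412,541 − 324,000 = 88,541 kg; Δv = 267×9.80665×ln(4.659) = 2618.4×1.5389 ≈ 4029 m/s.
Stage 2: m₀ = 49,941 kg, m_f = 49,941 − 39,100 = 10,841 kg; Δv = 319×9.80665×ln(4.607) = 3128.3×1.5275 ≈ 4779 m/s.
Stage 3: m₀ = 5,971 kg, m_f = 5,971 − 4,530 = 1,441 kg; Δv = 320×9.80665×ln(4.144) = 3138.1×1.4216 ≈ 4461 m/s.
Total Δv = 4029 + 4779 + 4461 = 13269 m/s.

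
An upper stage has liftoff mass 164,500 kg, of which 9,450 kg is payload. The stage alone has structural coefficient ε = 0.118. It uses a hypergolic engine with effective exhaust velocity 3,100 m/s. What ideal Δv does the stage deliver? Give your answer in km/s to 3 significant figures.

Stage wet mass = m₀ − payload = 164,500 − 9,450 = 155,050 kg.
Stage dry mass = ε × stage wet mass = 0.118 × 155,050 = 18,295.9 kg.
Burnout mass m_f = stage dry + payload = 18,295.9 + 9,450 = 27,745.9 kg.
Rocket equation: Δv = v_e · ln(164,500/27,745.9) = 3100.0 × ln(5.929) = 3100.0 × 1.7798 ≈ 5517 m/s.

Δv ≈ 5.52 km/s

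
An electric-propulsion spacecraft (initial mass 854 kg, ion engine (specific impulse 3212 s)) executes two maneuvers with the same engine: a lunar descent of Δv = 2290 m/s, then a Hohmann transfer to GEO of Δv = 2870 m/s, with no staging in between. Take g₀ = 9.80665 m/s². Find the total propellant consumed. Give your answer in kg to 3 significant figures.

total propellant consumed ≈ 129 kg

v_e = Isp · g₀ = 3212 × 9.80665 = 31499.0 m/s.
After the first burn: m = 854 × exp(−2290/31499.0) = 854 × 0.92988 = 794.118 kg.
After the second burn: m = 794.118 × exp(−2870/31499.0) = 794.118 × 0.91291 = 724.958 kg.
Total propellant = m₀ − m_final = 854 − 724.958 = 129.042 kg.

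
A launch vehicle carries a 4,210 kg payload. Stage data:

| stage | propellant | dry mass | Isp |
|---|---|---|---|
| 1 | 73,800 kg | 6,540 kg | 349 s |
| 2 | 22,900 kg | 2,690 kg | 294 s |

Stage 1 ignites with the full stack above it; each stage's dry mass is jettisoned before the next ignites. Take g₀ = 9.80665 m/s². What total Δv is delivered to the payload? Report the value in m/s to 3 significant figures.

Δv ≈ 8010 m/s

Ignition mass of stage 1 = 73,800+6,540 + 22,900+2,690 + 4,210 = 110,140 kg.
Stage 1: m₀ = 110,140 kg, m_f = 110,140 − 73,800 = 36,340 kg; Δv = 349×9.80665×ln(3.031) = 3422.5×1.1088 ≈ 3795 m/s.
Stage 2: m₀ = 29,800 kg, m_f = 29,800 − 22,900 = 6,900 kg; Δv = 294×9.80665×ln(4.319) = 2883.2×1.4630 ≈ 4218 m/s.
Total Δv = 3795 + 4218 = 8013 m/s.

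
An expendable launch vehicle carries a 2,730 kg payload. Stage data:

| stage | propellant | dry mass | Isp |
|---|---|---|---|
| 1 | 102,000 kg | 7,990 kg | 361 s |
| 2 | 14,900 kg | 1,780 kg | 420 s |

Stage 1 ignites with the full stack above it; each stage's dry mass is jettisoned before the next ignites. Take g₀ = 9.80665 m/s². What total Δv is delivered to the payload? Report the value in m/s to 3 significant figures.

Ignition mass of stage 1 = 102,000+7,990 + 14,900+1,780 + 2,730 = 129,400 kg.
Stage 1: m₀ = 129,400 kg, m_f = 129,400 − 102,000 = 27,400 kg; Δv = 361×9.80665×ln(4.723) = 3540.2×1.5524 ≈ 5496 m/s.
Stage 2: m₀ = 19,410 kg, m_f = 19,410 − 14,900 = 4,510 kg; Δv = 420×9.80665×ln(4.304) = 4118.8×1.4595 ≈ 6011 m/s.
Total Δv = 5496 + 6011 = 11507 m/s.

Δv ≈ 11500 m/s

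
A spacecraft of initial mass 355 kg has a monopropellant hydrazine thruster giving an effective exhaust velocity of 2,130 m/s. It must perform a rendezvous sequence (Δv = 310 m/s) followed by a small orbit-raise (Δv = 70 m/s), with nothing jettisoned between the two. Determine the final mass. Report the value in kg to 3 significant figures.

After the first burn: m = 355 × exp(−310/2130.0) = 355 × 0.86456 = 306.919 kg.
After the second burn: m = 306.919 × exp(−70/2130.0) = 306.919 × 0.96767 = 296.996 kg.

final mass ≈ 297 kg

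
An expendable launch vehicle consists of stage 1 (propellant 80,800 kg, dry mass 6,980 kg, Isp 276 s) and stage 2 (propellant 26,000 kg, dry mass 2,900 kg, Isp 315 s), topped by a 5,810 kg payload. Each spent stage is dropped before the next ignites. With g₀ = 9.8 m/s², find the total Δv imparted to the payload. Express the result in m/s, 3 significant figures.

Ignition mass of stage 1 = 80,800+6,980 + 26,000+2,900 + 5,810 = 122,490 kg.
Stage 1: m₀ = 122,490 kg, m_f = 122,490 − 80,800 = 41,690 kg; Δv = 276×9.8×ln(2.938) = 2704.8×1.0778 ≈ 2915 m/s.
Stage 2: m₀ = 34,710 kg, m_f = 34,710 − 26,000 = 8,710 kg; Δv = 315×9.8×ln(3.985) = 3087.0×1.3826 ≈ 4268 m/s.
Total Δv = 2915 + 4268 = 7183 m/s.

Δv ≈ 7180 m/s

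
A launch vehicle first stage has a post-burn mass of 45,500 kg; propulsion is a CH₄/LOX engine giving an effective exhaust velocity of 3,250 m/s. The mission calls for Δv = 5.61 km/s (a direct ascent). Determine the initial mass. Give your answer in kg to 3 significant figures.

initial mass ≈ 256000 kg

Using Δv = v_e ln(m₀/m_f): m₀/m_f = exp(Δv / v_e) = exp(5610 / 3250.0) = exp(1.7262) = 5.6190.
m₀ = m_f × 5.6190 = 45,500 × 5.6190 = 255,665 kg.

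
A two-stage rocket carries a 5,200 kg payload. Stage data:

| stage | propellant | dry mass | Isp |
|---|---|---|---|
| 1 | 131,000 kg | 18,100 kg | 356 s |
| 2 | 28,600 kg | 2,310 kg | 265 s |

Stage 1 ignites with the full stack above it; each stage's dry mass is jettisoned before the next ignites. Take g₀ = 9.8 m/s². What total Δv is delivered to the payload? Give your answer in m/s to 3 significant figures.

Ignition mass of stage 1 = 131,000+18,100 + 28,600+2,310 + 5,200 = 185,210 kg.
Stage 1: m₀ = 185,210 kg, m_f = 185,210 − 131,000 = 54,210 kg; Δv = 356×9.8×ln(3.417) = 3488.8×1.2286 ≈ 4286 m/s.
Stage 2: m₀ = 36,110 kg, m_f = 36,110 − 28,600 = 7,510 kg; Δv = 265×9.8×ln(4.808) = 2597.0×1.5703 ≈ 4078 m/s.
Total Δv = 4286 + 4078 = 8364 m/s.

Δv ≈ 8360 m/s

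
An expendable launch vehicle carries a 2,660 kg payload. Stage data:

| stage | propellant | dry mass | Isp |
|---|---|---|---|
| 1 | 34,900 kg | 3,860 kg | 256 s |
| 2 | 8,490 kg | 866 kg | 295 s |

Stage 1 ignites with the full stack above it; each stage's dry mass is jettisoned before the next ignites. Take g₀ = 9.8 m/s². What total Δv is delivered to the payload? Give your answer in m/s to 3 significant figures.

Ignition mass of stage 1 = 34,900+3,860 + 8,490+866 + 2,660 = 50,776 kg.
Stage 1: m₀ = 50,776 kg, m_f = 50,776 − 34,900 = 15,876 kg; Δv = 256×9.8×ln(3.198) = 2508.8×1.1626 ≈ 2917 m/s.
Stage 2: m₀ = 12,016 kg, m_f = 12,016 − 8,490 = 3,526 kg; Δv = 295×9.8×ln(3.408) = 2891.0×1.2261 ≈ 3545 m/s.
Total Δv = 2917 + 3545 = 6462 m/s.

Δv ≈ 6460 m/s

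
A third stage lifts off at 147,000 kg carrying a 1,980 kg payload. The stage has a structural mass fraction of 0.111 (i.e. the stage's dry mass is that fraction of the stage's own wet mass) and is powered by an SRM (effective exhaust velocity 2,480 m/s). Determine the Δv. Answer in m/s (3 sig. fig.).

Δv ≈ 5200 m/s

Stage wet mass = m₀ − payload = 147,000 − 1,980 = 145,020 kg.
Stage dry mass = ε × stage wet mass = 0.111 × 145,020 = 16,097.2 kg.
Burnout mass m_f = stage dry + payload = 16,097.2 + 1,980 = 18,077.2 kg.
Δv = v_e · ln(147,000/18,077.2) = 2480.0 × ln(8.132) = 2480.0 × 2.0958 ≈ 5198 m/s.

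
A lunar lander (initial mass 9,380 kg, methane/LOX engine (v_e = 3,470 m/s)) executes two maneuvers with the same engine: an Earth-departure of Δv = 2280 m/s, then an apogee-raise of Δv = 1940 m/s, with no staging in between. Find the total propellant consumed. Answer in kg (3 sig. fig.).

total propellant consumed ≈ 6600 kg

After the first burn: m = 9380 × exp(−2280/3470.0) = 9380 × 0.51837 = 4,862.31 kg.
After the second burn: m = 4,862.31 × exp(−1940/3470.0) = 4,862.31 × 0.57174 = 2,779.98 kg.
Total propellant = m₀ − m_final = 9380 − 2,779.98 = 6,600.02 kg.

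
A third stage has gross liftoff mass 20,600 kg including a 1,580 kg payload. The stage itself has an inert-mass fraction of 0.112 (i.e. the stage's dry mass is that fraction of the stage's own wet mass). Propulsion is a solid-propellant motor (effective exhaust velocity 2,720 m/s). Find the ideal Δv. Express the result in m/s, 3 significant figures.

Stage wet mass = m₀ − payload = 20,600 − 1,580 = 19,020 kg.
Stage dry mass = ε × stage wet mass = 0.112 × 19,020 = 2,130.24 kg.
Burnout mass m_f = stage dry + payload = 2,130.24 + 1,580 = 3,710.24 kg.
From the ideal rocket equation, Δv = v_e · ln(20,600/3,710.24) = 2720.0 × ln(5.552) = 2720.0 × 1.7142 ≈ 4663 m/s.

Δv ≈ 4660 m/s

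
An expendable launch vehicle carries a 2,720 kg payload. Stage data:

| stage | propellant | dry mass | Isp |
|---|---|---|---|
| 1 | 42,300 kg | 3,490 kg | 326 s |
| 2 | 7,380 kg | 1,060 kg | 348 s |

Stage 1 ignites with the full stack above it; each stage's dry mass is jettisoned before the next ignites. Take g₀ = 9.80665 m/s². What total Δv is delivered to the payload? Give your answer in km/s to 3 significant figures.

Δv ≈ 8.04 km/s

Ignition mass of stage 1 = 42,300+3,490 + 7,380+1,060 + 2,720 = 56,950 kg.
Stage 1: m₀ = 56,950 kg, m_f = 56,950 − 42,300 = 14,650 kg; Δv = 326×9.80665×ln(3.887) = 3197.0×1.3577 ≈ 4341 m/s.
Stage 2: m₀ = 11,160 kg, m_f = 11,160 − 7,380 = 3,780 kg; Δv = 348×9.80665×ln(2.952) = 3412.7×1.0826 ≈ 3695 m/s.
Total Δv = 4341 + 3695 = 8036 m/s.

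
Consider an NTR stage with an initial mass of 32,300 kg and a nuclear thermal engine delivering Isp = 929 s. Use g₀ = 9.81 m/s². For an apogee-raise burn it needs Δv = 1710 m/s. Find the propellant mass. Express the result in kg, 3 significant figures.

propellant mass ≈ 5530 kg

v_e = Isp · g₀ = 929 × 9.81 = 9113.5 m/s.
m₀/m_f = exp(Δv / v_e) = exp(1710 / 9113.5) = exp(0.1876) = 1.2064.
m_f = 32,300 / 1.2064 = 26,773.9 kg, so propellant = m₀ − m_f = 32,300 − 26,773.9 = 5,526.1 kg.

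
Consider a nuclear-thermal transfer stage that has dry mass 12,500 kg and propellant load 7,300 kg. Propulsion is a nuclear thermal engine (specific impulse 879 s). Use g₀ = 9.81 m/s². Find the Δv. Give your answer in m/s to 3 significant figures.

v_e = Isp · g₀ = 879 × 9.81 = 8623.0 m/s.
m₀ = m_dry + m_prop = 12,500 + 7,300 = 19,800 kg.
Δv = v_e · ln(m₀/m_f) = 8623.0 × ln(1.584) = 8623.0 × 0.4600 ≈ 3966.2 m/s.

Δv ≈ 3970 m/s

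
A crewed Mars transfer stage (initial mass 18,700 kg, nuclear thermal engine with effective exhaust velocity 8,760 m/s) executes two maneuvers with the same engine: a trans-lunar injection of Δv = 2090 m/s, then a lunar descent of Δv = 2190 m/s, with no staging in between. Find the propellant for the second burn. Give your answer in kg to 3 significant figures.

propellant for the second burn ≈ 3260 kg

After the first burn: m = 18700 × exp(−2090/8760.0) = 18700 × 0.78774 = 14,730.7 kg.
After the second burn: m = 14,730.7 × exp(−2190/8760.0) = 14,730.7 × 0.77880 = 11,472.3 kg.
Second-burn propellant = 14,730.7 − 11,472.3 = 3,258.4 kg.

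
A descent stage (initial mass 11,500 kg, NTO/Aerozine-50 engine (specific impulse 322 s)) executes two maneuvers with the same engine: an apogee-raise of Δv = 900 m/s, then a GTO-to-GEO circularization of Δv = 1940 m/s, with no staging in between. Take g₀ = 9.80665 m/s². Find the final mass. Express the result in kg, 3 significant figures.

v_e = Isp · g₀ = 322 × 9.80665 = 3157.7 m/s.
After the first burn: m = 11500 × exp(−900/3157.7) = 11500 × 0.75200 = 8,648 kg.
After the second burn: m = 8,648 × exp(−1940/3157.7) = 8,648 × 0.54099 = 4,678.48 kg.

final mass ≈ 4680 kg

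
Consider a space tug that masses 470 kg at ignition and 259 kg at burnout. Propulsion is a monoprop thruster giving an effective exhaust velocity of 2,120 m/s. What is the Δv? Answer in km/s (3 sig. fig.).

Δv ≈ 1.26 km/s

Δv = v_e · ln(m₀/m_f) = 2120.0 × ln(1.815) = 2120.0 × 0.5959 ≈ 1263.3 m/s.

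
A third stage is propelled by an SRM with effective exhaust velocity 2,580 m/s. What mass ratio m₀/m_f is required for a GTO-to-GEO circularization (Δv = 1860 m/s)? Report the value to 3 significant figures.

mass ratio ≈ 2.06

Rocket equation: m₀/m_f = exp(Δv / v_e) = exp(1860 / 2580.0) = exp(0.7209) = 2.0563.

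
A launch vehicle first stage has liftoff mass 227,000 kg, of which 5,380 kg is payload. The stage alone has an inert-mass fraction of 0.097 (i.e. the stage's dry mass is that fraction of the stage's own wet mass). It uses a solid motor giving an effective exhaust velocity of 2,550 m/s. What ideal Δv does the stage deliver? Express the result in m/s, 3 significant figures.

Δv ≈ 5440 m/s

Stage wet mass = m₀ − payload = 227,000 − 5,380 = 221,620 kg.
Stage dry mass = ε × stage wet mass = 0.097 × 221,620 = 21,497.1 kg.
Burnout mass m_f = stage dry + payload = 21,497.1 + 5,380 = 26,877.1 kg.
Δv = v_e · ln(227,000/26,877.1) = 2550.0 × ln(8.446) = 2550.0 × 2.1337 ≈ 5441 m/s.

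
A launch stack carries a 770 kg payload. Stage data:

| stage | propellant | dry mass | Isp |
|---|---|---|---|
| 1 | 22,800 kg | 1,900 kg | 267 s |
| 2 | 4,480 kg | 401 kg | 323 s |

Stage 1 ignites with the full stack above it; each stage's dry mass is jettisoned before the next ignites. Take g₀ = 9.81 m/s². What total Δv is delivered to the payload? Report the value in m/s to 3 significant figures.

Ignition mass of stage 1 = 22,800+1,900 + 4,480+401 + 770 = 30,351 kg.
Stage 1: m₀ = 30,351 kg, m_f = 30,351 − 22,800 = 7,551 kg; Δv = 267×9.81×ln(4.019) = 2619.3×1.3911 ≈ 3644 m/s.
Stage 2: m₀ = 5,651 kg, m_f = 5,651 − 4,480 = 1,171 kg; Δv = 323×9.81×ln(4.826) = 3168.6×1.5740 ≈ 4987 m/s.
Total Δv = 3644 + 4987 = 8631 m/s.

Δv ≈ 8630 m/s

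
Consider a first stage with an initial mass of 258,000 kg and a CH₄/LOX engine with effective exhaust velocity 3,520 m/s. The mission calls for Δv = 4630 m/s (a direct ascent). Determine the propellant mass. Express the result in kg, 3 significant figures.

Using Δv = v_e ln(m₀/m_f): m₀/m_f = exp(Δv / v_e) = exp(4630 / 3520.0) = exp(1.3153) = 3.7260.
m_f = 258,000 / 3.7260 = 69,243.2 kg, so propellant = m₀ − m_f = 258,000 − 69,243.2 = 188,756.8 kg.

propellant mass ≈ 189000 kg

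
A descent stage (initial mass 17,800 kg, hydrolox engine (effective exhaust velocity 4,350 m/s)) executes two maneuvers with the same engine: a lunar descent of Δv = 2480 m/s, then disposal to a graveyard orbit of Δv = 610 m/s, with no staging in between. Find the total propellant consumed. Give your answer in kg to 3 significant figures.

After the first burn: m = 17800 × exp(−2480/4350.0) = 17800 × 0.56546 = 10,065.2 kg.
After the second burn: m = 10,065.2 × exp(−610/4350.0) = 10,065.2 × 0.86916 = 8,748.27 kg.
Total propellant = m₀ − m_final = 17800 − 8,748.27 = 9,051.73 kg.

total propellant consumed ≈ 9050 kg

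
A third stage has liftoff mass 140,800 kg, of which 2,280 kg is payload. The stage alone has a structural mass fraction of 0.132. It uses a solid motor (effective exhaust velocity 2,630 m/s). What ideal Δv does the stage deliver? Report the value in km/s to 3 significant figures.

Δv ≈ 5.06 km/s

Stage wet mass = m₀ − payload = 140,800 − 2,280 = 138,520 kg.
Stage dry mass = ε × stage wet mass = 0.132 × 138,520 = 18,284.6 kg.
Burnout mass m_f = stage dry + payload = 18,284.6 + 2,280 = 20,564.6 kg.
Rocket equation: Δv = v_e · ln(140,800/20,564.6) = 2630.0 × ln(6.847) = 2630.0 × 1.9238 ≈ 5060 m/s.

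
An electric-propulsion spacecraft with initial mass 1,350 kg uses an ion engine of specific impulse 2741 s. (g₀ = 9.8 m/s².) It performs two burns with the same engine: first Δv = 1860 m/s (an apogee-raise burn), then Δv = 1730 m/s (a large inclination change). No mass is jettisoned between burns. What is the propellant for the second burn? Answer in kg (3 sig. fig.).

propellant for the second burn ≈ 78.6 kg

v_e = Isp · g₀ = 2741 × 9.8 = 26861.8 m/s.
After the first burn: m = 1350 × exp(−1860/26861.8) = 1350 × 0.93310 = 1,259.69 kg.
After the second burn: m = 1,259.69 × exp(−1730/26861.8) = 1,259.69 × 0.93763 = 1,181.12 kg.
Second-burn propellant = 1,259.69 − 1,181.12 = 78.57 kg.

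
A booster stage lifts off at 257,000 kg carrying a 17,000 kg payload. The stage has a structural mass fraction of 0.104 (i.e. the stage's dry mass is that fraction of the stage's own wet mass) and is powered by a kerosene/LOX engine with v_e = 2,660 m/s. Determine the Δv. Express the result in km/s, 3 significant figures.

Stage wet mass = m₀ − payload = 257,000 − 17,000 = 240,000 kg.
Stage dry mass = ε × stage wet mass = 0.104 × 240,000 = 24,960 kg.
Burnout mass m_f = stage dry + payload = 24,960 + 17,000 = 41,960 kg.
By the Tsiolkovsky rocket equation, Δv = v_e · ln(257,000/41,960) = 2660.0 × ln(6.125) = 2660.0 × 1.8124 ≈ 4821 m/s.

Δv ≈ 4.82 km/s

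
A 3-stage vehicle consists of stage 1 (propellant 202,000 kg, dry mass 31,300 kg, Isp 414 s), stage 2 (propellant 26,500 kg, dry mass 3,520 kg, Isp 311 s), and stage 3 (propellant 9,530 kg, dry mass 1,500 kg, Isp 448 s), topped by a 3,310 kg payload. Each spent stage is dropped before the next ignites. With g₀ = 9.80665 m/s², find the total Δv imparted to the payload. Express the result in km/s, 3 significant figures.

Δv ≈ 12.9 km/s

Ignition mass of stage 1 = 202,000+31,300 + 26,500+3,520 + 9,530+1,500 + 3,310 = 277,660 kg.
Stage 1: m₀ = 277,660 kg, m_f = 277,660 − 202,000 = 75,660 kg; Δv = 414×9.80665×ln(3.67) = 4060.0×1.3001 ≈ 5279 m/s.
Stage 2: m₀ = 44,360 kg, m_f = 44,360 − 26,500 = 17,860 kg; Δv = 311×9.80665×ln(2.484) = 3049.9×0.9098 ≈ 2775 m/s.
Stage 3: m₀ = 14,340 kg, m_f = 14,340 − 9,530 = 4,810 kg; Δv = 448×9.80665×ln(2.981) = 4393.4×1.0924 ≈ 4799 m/s.
Total Δv = 5279 + 2775 + 4799 = 12853 m/s.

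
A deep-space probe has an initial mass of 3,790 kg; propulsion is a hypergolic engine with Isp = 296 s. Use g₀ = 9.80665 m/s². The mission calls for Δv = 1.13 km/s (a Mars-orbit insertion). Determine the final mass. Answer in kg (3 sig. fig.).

v_e = Isp · g₀ = 296 × 9.80665 = 2902.8 m/s.
m₀/m_f = exp(Δv / v_e) = exp(1130 / 2902.8) = exp(0.3893) = 1.4759.
m_f = m₀ / 1.4759 = 3,790 / 1.4759 = 2,567.92 kg.

final mass ≈ 2570 kg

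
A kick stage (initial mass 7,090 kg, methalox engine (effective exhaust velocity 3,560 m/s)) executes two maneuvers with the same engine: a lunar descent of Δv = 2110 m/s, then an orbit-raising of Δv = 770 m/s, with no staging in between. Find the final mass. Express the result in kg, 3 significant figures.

final mass ≈ 3160 kg

After the first burn: m = 7090 × exp(−2110/3560.0) = 7090 × 0.55283 = 3,919.56 kg.
After the second burn: m = 3,919.56 × exp(−770/3560.0) = 3,919.56 × 0.80550 = 3,157.21 kg.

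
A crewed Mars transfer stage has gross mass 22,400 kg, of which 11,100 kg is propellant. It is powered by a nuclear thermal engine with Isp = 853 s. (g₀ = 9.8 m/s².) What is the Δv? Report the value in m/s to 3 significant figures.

v_e = Isp · g₀ = 853 × 9.8 = 8359.4 m/s.
m_f = m₀ − m_prop = 22,400 − 11,100 = 11,300 kg.
Using Δv = v_e ln(m₀/m_f): Δv = v_e · ln(m₀/m_f) = 8359.4 × ln(1.982) = 8359.4 × 0.6843 ≈ 5720.0 m/s.

Δv ≈ 5720 m/s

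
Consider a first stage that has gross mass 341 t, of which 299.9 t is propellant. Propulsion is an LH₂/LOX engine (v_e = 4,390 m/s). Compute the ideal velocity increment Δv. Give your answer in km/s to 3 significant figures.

m_f = m₀ − m_prop = 341 − 299.9 = 41.1 t.
Δv = v_e · ln(m₀/m_f) = 4390.0 × ln(8.297) = 4390.0 × 2.1159 ≈ 9288.7 m/s.

Δv ≈ 9.29 km/s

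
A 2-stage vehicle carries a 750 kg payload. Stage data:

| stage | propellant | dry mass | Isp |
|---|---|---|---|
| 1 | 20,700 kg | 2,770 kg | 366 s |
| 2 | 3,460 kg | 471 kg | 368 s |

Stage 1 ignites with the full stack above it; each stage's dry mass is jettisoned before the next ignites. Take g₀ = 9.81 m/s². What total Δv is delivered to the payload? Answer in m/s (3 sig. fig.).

Ignition mass of stage 1 = 20,700+2,770 + 3,460+471 + 750 = 28,151 kg.
Stage 1: m₀ = 28,151 kg, m_f = 28,151 − 20,700 = 7,451 kg; Δv = 366×9.81×ln(3.778) = 3590.5×1.3292 ≈ 4773 m/s.
Stage 2: m₀ = 4,681 kg, m_f = 4,681 − 3,460 = 1,221 kg; Δv = 368×9.81×ln(3.834) = 3610.1×1.3438 ≈ 4851 m/s.
Total Δv = 4773 + 4851 = 9624 m/s.

Δv ≈ 9620 m/s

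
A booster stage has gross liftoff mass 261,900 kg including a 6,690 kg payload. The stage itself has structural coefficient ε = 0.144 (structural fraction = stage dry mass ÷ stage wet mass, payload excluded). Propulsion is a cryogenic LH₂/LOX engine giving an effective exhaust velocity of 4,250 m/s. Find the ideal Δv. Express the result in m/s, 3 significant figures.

Δv ≈ 7640 m/s

Stage wet mass = m₀ − payload = 261,900 − 6,690 = 255,210 kg.
Stage dry mass = ε × stage wet mass = 0.144 × 255,210 = 36,750.2 kg.
Burnout mass m_f = stage dry + payload = 36,750.2 + 6,690 = 43,440.2 kg.
By the Tsiolkovsky rocket equation, Δv = v_e · ln(261,900/43,440.2) = 4250.0 × ln(6.029) = 4250.0 × 1.7966 ≈ 7635 m/s.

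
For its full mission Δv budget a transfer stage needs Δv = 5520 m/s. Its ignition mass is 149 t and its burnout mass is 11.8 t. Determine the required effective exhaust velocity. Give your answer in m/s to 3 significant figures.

ln(m₀/m_f) = ln(149000/11800) = ln(12.63) = 2.5358.
v_e = Δv / ln(m₀/m_f) = 5520 / 2.5358 = 2176.8 m/s.

v_e ≈ 2180 m/s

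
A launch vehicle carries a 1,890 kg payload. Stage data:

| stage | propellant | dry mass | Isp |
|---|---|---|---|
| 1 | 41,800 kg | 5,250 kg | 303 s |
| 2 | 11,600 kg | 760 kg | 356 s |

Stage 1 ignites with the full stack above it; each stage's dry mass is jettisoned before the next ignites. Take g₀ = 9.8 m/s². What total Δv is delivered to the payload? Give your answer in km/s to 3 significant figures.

Δv ≈ 9.27 km/s

Ignition mass of stage 1 = 41,800+5,250 + 11,600+760 + 1,890 = 61,300 kg.
Stage 1: m₀ = 61,300 kg, m_f = 61,300 − 41,800 = 19,500 kg; Δv = 303×9.8×ln(3.144) = 2969.4×1.1454 ≈ 3401 m/s.
Stage 2: m₀ = 14,250 kg, m_f = 14,250 − 11,600 = 2,650 kg; Δv = 356×9.8×ln(5.377) = 3488.8×1.6822 ≈ 5869 m/s.
Total Δv = 3401 + 5869 = 9270 m/s.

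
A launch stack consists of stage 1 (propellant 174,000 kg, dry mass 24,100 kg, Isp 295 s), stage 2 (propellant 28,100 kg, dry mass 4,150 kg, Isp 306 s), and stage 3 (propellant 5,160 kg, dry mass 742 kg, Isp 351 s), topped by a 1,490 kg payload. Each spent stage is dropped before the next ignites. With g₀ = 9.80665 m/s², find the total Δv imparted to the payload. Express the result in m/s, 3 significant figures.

Δv ≈ 11600 m/s

Ignition mass of stage 1 = 174,000+24,100 + 28,100+4,150 + 5,160+742 + 1,490 = 237,742 kg.
Stage 1: m₀ = 237,742 kg, m_f = 237,742 − 174,000 = 63,742 kg; Δv = 295×9.80665×ln(3.73) = 2893.0×1.3163 ≈ 3808 m/s.
Stage 2: m₀ = 39,642 kg, m_f = 39,642 − 28,100 = 11,542 kg; Δv = 306×9.80665×ln(3.435) = 3000.8×1.2339 ≈ 3703 m/s.
Stage 3: m₀ = 7,392 kg, m_f = 7,392 − 5,160 = 2,232 kg; Δv = 351×9.80665×ln(3.312) = 3442.1×1.1975 ≈ 4122 m/s.
Total Δv = 3808 + 3703 + 4122 = 11633 m/s.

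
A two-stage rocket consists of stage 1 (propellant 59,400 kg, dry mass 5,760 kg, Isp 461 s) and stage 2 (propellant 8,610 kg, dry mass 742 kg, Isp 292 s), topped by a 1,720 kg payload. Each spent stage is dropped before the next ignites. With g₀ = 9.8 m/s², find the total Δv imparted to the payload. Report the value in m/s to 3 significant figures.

Δv ≈ 11100 m/s

Ignition mass of stage 1 = 59,400+5,760 + 8,610+742 + 1,720 = 76,232 kg.
Stage 1: m₀ = 76,232 kg, m_f = 76,232 − 59,400 = 16,832 kg; Δv = 461×9.8×ln(4.529) = 4517.8×1.5105 ≈ 6824 m/s.
Stage 2: m₀ = 11,072 kg, m_f = 11,072 − 8,610 = 2,462 kg; Δv = 292×9.8×ln(4.497) = 2861.6×1.5034 ≈ 4302 m/s.
Total Δv = 6824 + 4302 = 11126 m/s.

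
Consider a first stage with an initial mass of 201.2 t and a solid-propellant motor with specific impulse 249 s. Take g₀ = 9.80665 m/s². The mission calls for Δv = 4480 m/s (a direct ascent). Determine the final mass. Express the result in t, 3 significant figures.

v_e = Isp · g₀ = 249 × 9.80665 = 2441.9 m/s.
From the ideal rocket equation, m₀/m_f = exp(Δv / v_e) = exp(4480 / 2441.9) = exp(1.8347) = 6.2631.
m_f = m₀ / 6.2631 = 201.2 / 6.2631 = 32.1247 t.

final mass ≈ 32.1 t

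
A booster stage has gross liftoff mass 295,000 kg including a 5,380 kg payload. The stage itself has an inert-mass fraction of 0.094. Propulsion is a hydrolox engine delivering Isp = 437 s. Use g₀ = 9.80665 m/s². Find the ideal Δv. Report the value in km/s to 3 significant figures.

Δv ≈ 9.44 km/s

Stage wet mass = m₀ − payload = 295,000 − 5,380 = 289,620 kg.
Stage dry mass = ε × stage wet mass = 0.094 × 289,620 = 27,224.3 kg.
Burnout mass m_f = stage dry + payload = 27,224.3 + 5,380 = 32,604.3 kg.
v_e = Isp · g₀ = 437 × 9.80665 = 4285.5 m/s.
By the Tsiolkovsky rocket equation, Δv = v_e · ln(295,000/32,604.3) = 4285.5 × ln(9.048) = 4285.5 × 2.2025 ≈ 9439 m/s.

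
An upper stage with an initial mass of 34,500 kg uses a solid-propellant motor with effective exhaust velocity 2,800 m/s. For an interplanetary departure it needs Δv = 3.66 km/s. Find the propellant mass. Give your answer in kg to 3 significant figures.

From the ideal rocket equation, m₀/m_f = exp(Δv / v_e) = exp(3660 / 2800.0) = exp(1.3071) = 3.6956.
m_f = 34,500 / 3.6956 = 9,335.43 kg, so propellant = m₀ − m_f = 34,500 − 9,335.43 = 25,164.57 kg.

propellant mass ≈ 25200 kg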